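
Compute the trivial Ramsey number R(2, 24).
R(2, 24) = 24

R(2, k) = k for all k ≥ 2: in a 2-colouring of K_k, either some edge is red (a red K_2) or all edges are blue (a blue K_k). And K_{23} coloured all-blue has no blue K_24, so R(2, 24) > 23. Hence R(2, 24) = 24.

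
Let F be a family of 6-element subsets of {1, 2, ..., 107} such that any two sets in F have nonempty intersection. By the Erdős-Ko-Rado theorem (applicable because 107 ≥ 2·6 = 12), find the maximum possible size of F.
max |F| = C(106, 5) = 101340876

Erdős-Ko-Rado (1961): when n ≥ 2k, max |F| = C(n−1, k−1). The bound is attained by the star {A : i ∈ A} for any fixed i ∈ [n]. Here C(107−1, 6−1) = C(106, 5) = 101340876.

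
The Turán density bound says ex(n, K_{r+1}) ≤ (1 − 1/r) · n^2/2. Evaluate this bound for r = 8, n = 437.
Turán density bound = (7/8) · 437^2/2 = 1336783/16 ≈ 83548.9375

Turán's theorem: ex(n, K_{r+1}) is achieved by the complete r-partite Turán graph T(n, r) with parts as balanced as possible, and is at most (1 − 1/r) · n^2/2. For r = 8, n = 437: the density bound is (7/8) · 190969/2 = 1336783/16 ≈ 83548.9375. The integer-valued extremum is e(T(437, 8)) = 83548, which is strictly less than the density bound 1336783/16 since 8 ∤ 437 (the parts of T(437, 8) cannot all be equal).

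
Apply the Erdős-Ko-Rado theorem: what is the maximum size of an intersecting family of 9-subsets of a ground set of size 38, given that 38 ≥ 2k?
max |F| = C(37, 8) = 38608020

Erdős-Ko-Rado (1961): when n ≥ 2k, max |F| = C(n−1, k−1). The bound is attained by the star {A : i ∈ A} for any fixed i ∈ [n]. Here C(38−1, 9−1) = C(37, 8) = 38608020.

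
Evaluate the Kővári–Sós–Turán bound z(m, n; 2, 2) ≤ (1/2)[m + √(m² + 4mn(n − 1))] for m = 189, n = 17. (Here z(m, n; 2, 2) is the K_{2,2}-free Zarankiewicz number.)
z(189, 17; 2, 2) ≤ (1/2)[189 + √(189² + 4·189·17·16)] = (1/2)[189 + √241353] = 340.1385

Kővári–Sós–Turán: let r_1, ..., r_189 be the row sums and z = Σ r_i the total number of 1s. Each pair of columns can share at most one row with both entries 1 (else a 2×2 all-ones block appears), so Σ_i C(r_i, 2) ≤ C(17, 2) = 136. By convexity Σ_i C(r_i, 2) ≥ 189·C(z/189, 2) = z(z − 189)/(2·189), giving z² − 189z − 189·17·16 ≤ 0 and hence z ≤ (1/2)[189 + √(35721 + 4·51408)] = (1/2)[189 + √241353] ≈ (1/2)(189 + 491.2769) = 340.1385.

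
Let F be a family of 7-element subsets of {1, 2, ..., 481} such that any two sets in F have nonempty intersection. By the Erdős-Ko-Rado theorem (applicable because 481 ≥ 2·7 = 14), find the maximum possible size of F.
max |F| = C(480, 6) = 16462322007600

The Erdős-Ko-Rado theorem states: for n ≥ 2k, an intersecting family of k-subsets of an n-element set has size at most C(n − 1, k − 1), with equality for 'star' families {A ⊆ [n] : |A| = k, i ∈ A} (fix an element i). For n = 481, k = 7: C(480, 6) = 16462322007600.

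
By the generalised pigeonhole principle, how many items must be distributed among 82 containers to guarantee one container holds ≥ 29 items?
n = (29 − 1)·82 + 1 = 2297

By the generalised pigeonhole principle, to guarantee some box contains ≥ r objects we need more than (r − 1) · k objects total. Threshold: n = (r − 1) · k + 1. With r = 29 and k = 82: n = 28 · 82 + 1 = 2296 + 1 = 2297. For n = 2296 = 28 · 82, we can put exactly 28 objects in every box, avoiding 29 in any single one — so 2297 is tight.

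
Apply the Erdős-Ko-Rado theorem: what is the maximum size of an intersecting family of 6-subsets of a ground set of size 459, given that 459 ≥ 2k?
max |F| = C(458, 5) = 164298093596

The Erdős-Ko-Rado theorem states: for n ≥ 2k, an intersecting family of k-subsets of an n-element set has size at most C(n − 1, k − 1), with equality for 'star' families {A ⊆ [n] : |A| = k, i ∈ A} (fix an element i). For n = 459, k = 6: C(458, 5) = 164298093596.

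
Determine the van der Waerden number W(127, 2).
W(127, 2) = 127 + 1 = 128

A 2-term AP is any pair of integers, so a monochromatic 2-AP exists iff some colour is used at least twice. With 127 colours, the colouring i ↦ i on {1, ..., 127} uses each colour once, avoiding any monochromatic pair, so W(127, 2) > 127. For {1, ..., 128}, pigeonhole forces two integers of the same colour, which form a monochromatic 2-AP. Hence W(127, 2) = 128.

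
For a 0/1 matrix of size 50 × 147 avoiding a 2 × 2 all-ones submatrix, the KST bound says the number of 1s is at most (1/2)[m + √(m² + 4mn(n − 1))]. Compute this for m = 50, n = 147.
z(50, 147; 2, 2) ≤ (1/2)[50 + √(50² + 4·50·147·146)] = (1/2)[50 + √4294900] = 1061.207

Kővári–Sós–Turán: let r_1, ..., r_50 be the row sums and z = Σ r_i the total number of 1s. Each pair of columns can share at most one row with both entries 1 (else a 2×2 all-ones block appears), so Σ_i C(r_i, 2) ≤ C(147, 2) = 10731. By convexity Σ_i C(r_i, 2) ≥ 50·C(z/50, 2) = z(z − 50)/(2·50), giving z² − 50z − 50·147·146 ≤ 0 and hence z ≤ (1/2)[50 + √(2500 + 4·1073100)] = (1/2)[50 + √4294900] ≈ (1/2)(50 + 2072.4141) = 1061.207.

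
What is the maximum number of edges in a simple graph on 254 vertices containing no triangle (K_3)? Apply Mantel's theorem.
ex(254, K_3) = ⌊254^2/4⌋ = 16129

Mantel (1907): a triangle-free graph on n vertices has at most ⌊n^2/4⌋ edges, with equality for the complete bipartite graph K_{⌊n/2⌋, ⌈n/2⌉}. For n = 254: ⌊254^2/4⌋ = ⌊64516/4⌋ = 16129. The extremal graph is K_{127, 127}, which has 127·127 = 16129 edges.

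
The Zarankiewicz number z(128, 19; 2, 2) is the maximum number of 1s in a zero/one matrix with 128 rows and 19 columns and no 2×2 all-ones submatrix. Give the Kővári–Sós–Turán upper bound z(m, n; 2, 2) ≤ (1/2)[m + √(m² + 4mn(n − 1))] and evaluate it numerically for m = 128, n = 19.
z(128, 19; 2, 2) ≤ (1/2)[128 + √(128² + 4·128·19·18)] = (1/2)[128 + √191488] = 282.7967

Kővári–Sós–Turán: let r_1, ..., r_128 be the row sums and z = Σ r_i the total number of 1s. Each pair of columns can share at most one row with both entries 1 (else a 2×2 all-ones block appears), so Σ_i C(r_i, 2) ≤ C(19, 2) = 171. By convexity Σ_i C(r_i, 2) ≥ 128·C(z/128, 2) = z(z − 128)/(2·128), giving z² − 128z − 128·19·18 ≤ 0 and hence z ≤ (1/2)[128 + √(16384 + 4·43776)] = (1/2)[128 + √191488] ≈ (1/2)(128 + 437.5934) = 282.7967.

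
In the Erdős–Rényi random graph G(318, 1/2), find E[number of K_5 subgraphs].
E[# K_5] = C(318, 5) · (1/2)^C(5, 2) = 26256233178 / 2^10 = 13128116589/512 ≈ 25640852.712891

For each 5-subset S of vertices (there are C(318, 5) = 26256233178 such S), let X_S = 1 if S induces a K_5 (all C(5, 2) = 10 edges present). Then P(X_S = 1) = (1/2)^10 = 1/1024. By linearity of expectation, E[# K_5] = C(318, 5) · (1/2)^10 = 26256233178 / 1024 = 13128116589/512 ≈ 25640852.712891.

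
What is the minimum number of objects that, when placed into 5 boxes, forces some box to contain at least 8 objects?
n = (8 − 1)·5 + 1 = 36

By the generalised pigeonhole principle, to guarantee some box contains ≥ r objects we need more than (r − 1) · k objects total. Threshold: n = (r − 1) · k + 1. With r = 8 and k = 5: n = 7 · 5 + 1 = 35 + 1 = 36. For n = 35 = 7 · 5, we can put exactly 7 objects in every box, avoiding 8 in any single one — so 36 is tight.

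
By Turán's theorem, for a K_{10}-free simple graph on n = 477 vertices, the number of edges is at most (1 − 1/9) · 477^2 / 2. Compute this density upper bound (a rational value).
Turán density bound = (8/9) · 477^2/2 = 101124

Turán's theorem: ex(n, K_{r+1}) is achieved by the complete r-partite Turán graph T(n, r) with parts as balanced as possible, and is at most (1 − 1/r) · n^2/2. For r = 9, n = 477: the density bound is (8/9) · 227529/2 = 101124. Since 9 ∣ 477, the Turán graph T(477, 9) has parts of equal size 53, and its edge count e(T(477, 9)) = 101124 attains the density bound exactly.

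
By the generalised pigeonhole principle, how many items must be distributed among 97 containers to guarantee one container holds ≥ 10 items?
n = (10 − 1)·97 + 1 = 874

By the generalised pigeonhole principle, to guarantee some box contains ≥ r objects we need more than (r − 1) · k objects total. Threshold: n = (r − 1) · k + 1. With r = 10 and k = 97: n = 9 · 97 + 1 = 873 + 1 = 874. For n = 873 = 9 · 97, we can put exactly 9 objects in every box, avoiding 10 in any single one — so 874 is tight.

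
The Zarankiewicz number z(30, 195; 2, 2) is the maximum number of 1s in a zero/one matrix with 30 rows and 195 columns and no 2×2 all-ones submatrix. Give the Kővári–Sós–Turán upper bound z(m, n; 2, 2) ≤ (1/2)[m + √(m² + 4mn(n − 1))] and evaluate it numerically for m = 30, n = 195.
z(30, 195; 2, 2) ≤ (1/2)[30 + √(30² + 4·30·195·194)] = (1/2)[30 + √4540500] = 1080.4225

Kővári–Sós–Turán: let r_1, ..., r_30 be the row sums and z = Σ r_i the total number of 1s. Each pair of columns can share at most one row with both entries 1 (else a 2×2 all-ones block appears), so Σ_i C(r_i, 2) ≤ C(195, 2) = 18915. By convexity Σ_i C(r_i, 2) ≥ 30·C(z/30, 2) = z(z − 30)/(2·30), giving z² − 30z − 30·195·194 ≤ 0 and hence z ≤ (1/2)[30 + √(900 + 4·1134900)] = (1/2)[30 + √4540500] ≈ (1/2)(30 + 2130.8449) = 1080.4225.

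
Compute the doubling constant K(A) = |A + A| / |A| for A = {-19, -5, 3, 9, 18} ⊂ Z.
K = |A + A| / |A| = 14/5

Enumerate A + A = {a + b : a, b ∈ A}. With |A| = 5, there are |A|^2 = 25 ordered sum pairs; collecting distinct values, A + A = {-38, -24, -16, -10, -2, -1, 4, 6, 12, 13, 18, 21, 27, 36}, so |A + A| = 14. Thus K = 14/5. For comparison, the minimum possible |A + A| over all 5-element sets is 2·5 − 1 = 9 (so min K = 9/5), attained only by arithmetic progressions.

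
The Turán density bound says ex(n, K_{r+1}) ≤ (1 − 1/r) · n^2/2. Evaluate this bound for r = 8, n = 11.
Turán density bound = (7/8) · 11^2/2 = 847/16 ≈ 52.9375

Turán's theorem: ex(n, K_{r+1}) is achieved by the complete r-partite Turán graph T(n, r) with parts as balanced as possible, and is at most (1 − 1/r) · n^2/2. For r = 8, n = 11: the density bound is (7/8) · 121/2 = 847/16 ≈ 52.9375. The integer-valued extremum is e(T(11, 8)) = 52, which is strictly less than the density bound 847/16 since 8 ∤ 11 (the parts of T(11, 8) cannot all be equal).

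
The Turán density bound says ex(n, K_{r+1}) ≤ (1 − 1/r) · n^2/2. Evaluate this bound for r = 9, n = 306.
Turán density bound = (8/9) · 306^2/2 = 41616

Turán's theorem: ex(n, K_{r+1}) is achieved by the complete r-partite Turán graph T(n, r) with parts as balanced as possible, and is at most (1 − 1/r) · n^2/2. For r = 9, n = 306: the density bound is (8/9) · 93636/2 = 41616. Since 9 ∣ 306, the Turán graph T(306, 9) has parts of equal size 34, and its edge count e(T(306, 9)) = 41616 attains the density bound exactly.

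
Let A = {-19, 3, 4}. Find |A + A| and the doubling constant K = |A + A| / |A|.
K = |A + A| / |A| = 6/3 = 2

Enumerate A + A = {a + b : a, b ∈ A}. With |A| = 3, there are |A|^2 = 9 ordered sum pairs; collecting distinct values, A + A = {-38, -16, -15, 6, 7, 8}, so |A + A| = 6. Thus K = 6/3 = 2. For comparison, the minimum possible |A + A| over all 3-element sets is 2·3 − 1 = 5 (so min K = 5/3), attained only by arithmetic progressions.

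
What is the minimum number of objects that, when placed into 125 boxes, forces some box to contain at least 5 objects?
n = (5 − 1)·125 + 1 = 501

By the generalised pigeonhole principle, to guarantee some box contains ≥ r objects we need more than (r − 1) · k objects total. Threshold: n = (r − 1) · k + 1. With r = 5 and k = 125: n = 4 · 125 + 1 = 500 + 1 = 501. For n = 500 = 4 · 125, we can put exactly 4 objects in every box, avoiding 5 in any single one — so 501 is tight.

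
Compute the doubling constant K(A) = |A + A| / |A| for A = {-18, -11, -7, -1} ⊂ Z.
K = |A + A| / |A| = 10/4 = 5/2

Enumerate A + A = {a + b : a, b ∈ A}. With |A| = 4, there are |A|^2 = 16 ordered sum pairs; collecting distinct values, A + A = {-36, -29, -25, -22, -19, -18, -14, -12, -8, -2}, so |A + A| = 10. Thus K = 10/4 = 5/2. For comparison, the minimum possible |A + A| over all 4-element sets is 2·4 − 1 = 7 (so min K = 7/4), attained only by arithmetic progressions.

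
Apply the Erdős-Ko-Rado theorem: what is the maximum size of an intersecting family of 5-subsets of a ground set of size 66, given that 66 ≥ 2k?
max |F| = C(65, 4) = 677040

Erdős-Ko-Rado (1961): when n ≥ 2k, max |F| = C(n−1, k−1). The bound is attained by the star {A : i ∈ A} for any fixed i ∈ [n]. Here C(66−1, 5−1) = C(65, 4) = 677040.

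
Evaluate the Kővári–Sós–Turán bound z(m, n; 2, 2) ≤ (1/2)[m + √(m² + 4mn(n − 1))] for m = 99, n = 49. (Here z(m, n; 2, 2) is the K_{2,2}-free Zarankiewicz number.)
z(99, 49; 2, 2) ≤ (1/2)[99 + √(99² + 4·99·49·48)] = (1/2)[99 + √941193] = 534.5755

Kővári–Sós–Turán: let r_1, ..., r_99 be the row sums and z = Σ r_i the total number of 1s. Each pair of columns can share at most one row with both entries 1 (else a 2×2 all-ones block appears), so Σ_i C(r_i, 2) ≤ C(49, 2) = 1176. By convexity Σ_i C(r_i, 2) ≥ 99·C(z/99, 2) = z(z − 99)/(2·99), giving z² − 99z − 99·49·48 ≤ 0 and hence z ≤ (1/2)[99 + √(9801 + 4·232848)] = (1/2)[99 + √941193] ≈ (1/2)(99 + 970.151) = 534.5755.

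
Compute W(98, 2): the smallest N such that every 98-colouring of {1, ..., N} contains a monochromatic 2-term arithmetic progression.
W(98, 2) = 98 + 1 = 99

A 2-term AP is any pair of integers, so a monochromatic 2-AP exists iff some colour is used at least twice. With 98 colours, the colouring i ↦ i on {1, ..., 98} uses each colour once, avoiding any monochromatic pair, so W(98, 2) > 98. For {1, ..., 99}, pigeonhole forces two integers of the same colour, which form a monochromatic 2-AP. Hence W(98, 2) = 99.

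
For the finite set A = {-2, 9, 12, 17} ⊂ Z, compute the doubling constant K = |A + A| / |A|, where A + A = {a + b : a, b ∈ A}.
K = |A + A| / |A| = 10/4 = 5/2

Enumerate A + A = {a + b : a, b ∈ A}. With |A| = 4, there are |A|^2 = 16 ordered sum pairs; collecting distinct values, A + A = {-4, 7, 10, 15, 18, 21, 24, 26, 29, 34}, so |A + A| = 10. Thus K = 10/4 = 5/2. For comparison, the minimum possible |A + A| over all 4-element sets is 2·4 − 1 = 7 (so min K = 7/4), attained only by arithmetic progressions.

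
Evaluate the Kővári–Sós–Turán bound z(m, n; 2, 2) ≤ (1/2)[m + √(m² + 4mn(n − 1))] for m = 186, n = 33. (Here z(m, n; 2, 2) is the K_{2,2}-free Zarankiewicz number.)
z(186, 33; 2, 2) ≤ (1/2)[186 + √(186² + 4·186·33·32)] = (1/2)[186 + √820260] = 545.841

Kővári–Sós–Turán: let r_1, ..., r_186 be the row sums and z = Σ r_i the total number of 1s. Each pair of columns can share at most one row with both entries 1 (else a 2×2 all-ones block appears), so Σ_i C(r_i, 2) ≤ C(33, 2) = 528. By convexity Σ_i C(r_i, 2) ≥ 186·C(z/186, 2) = z(z − 186)/(2·186), giving z² − 186z − 186·33·32 ≤ 0 and hence z ≤ (1/2)[186 + √(34596 + 4·196416)] = (1/2)[186 + √820260] ≈ (1/2)(186 + 905.6821) = 545.841.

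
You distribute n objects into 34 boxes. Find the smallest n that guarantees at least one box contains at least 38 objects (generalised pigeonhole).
n = (38 − 1)·34 + 1 = 1259

By the generalised pigeonhole principle, to guarantee some box contains ≥ r objects we need more than (r − 1) · k objects total. Threshold: n = (r − 1) · k + 1. With r = 38 and k = 34: n = 37 · 34 + 1 = 1258 + 1 = 1259. For n = 1258 = 37 · 34, we can put exactly 37 objects in every box, avoiding 38 in any single one — so 1259 is tight.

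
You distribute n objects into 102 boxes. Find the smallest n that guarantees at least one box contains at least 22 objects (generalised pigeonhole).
n = (22 − 1)·102 + 1 = 2143

By the generalised pigeonhole principle, to guarantee some box contains ≥ r objects we need more than (r − 1) · k objects total. Threshold: n = (r − 1) · k + 1. With r = 22 and k = 102: n = 21 · 102 + 1 = 2142 + 1 = 2143. For n = 2142 = 21 · 102, we can put exactly 21 objects in every box, avoiding 22 in any single one — so 2143 is tight.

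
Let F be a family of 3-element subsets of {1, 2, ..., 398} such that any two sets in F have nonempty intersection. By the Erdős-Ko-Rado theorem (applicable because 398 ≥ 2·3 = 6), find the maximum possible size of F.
max |F| = C(397, 2) = 78606

The Erdős-Ko-Rado theorem states: for n ≥ 2k, an intersecting family of k-subsets of an n-element set has size at most C(n − 1, k − 1), with equality for 'star' families {A ⊆ [n] : |A| = k, i ∈ A} (fix an element i). For n = 398, k = 3: C(397, 2) = 78606.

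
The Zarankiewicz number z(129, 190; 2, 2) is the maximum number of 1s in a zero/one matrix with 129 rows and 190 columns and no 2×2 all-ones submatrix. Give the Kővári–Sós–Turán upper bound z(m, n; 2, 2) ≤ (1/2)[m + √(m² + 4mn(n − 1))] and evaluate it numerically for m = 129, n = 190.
z(129, 190; 2, 2) ≤ (1/2)[129 + √(129² + 4·129·190·189)] = (1/2)[129 + √18546201] = 2217.765

Kővári–Sós–Turán: let r_1, ..., r_129 be the row sums and z = Σ r_i the total number of 1s. Each pair of columns can share at most one row with both entries 1 (else a 2×2 all-ones block appears), so Σ_i C(r_i, 2) ≤ C(190, 2) = 17955. By convexity Σ_i C(r_i, 2) ≥ 129·C(z/129, 2) = z(z − 129)/(2·129), giving z² − 129z − 129·190·189 ≤ 0 and hence z ≤ (1/2)[129 + √(16641 + 4·4632390)] = (1/2)[129 + √18546201] ≈ (1/2)(129 + 4306.53) = 2217.765.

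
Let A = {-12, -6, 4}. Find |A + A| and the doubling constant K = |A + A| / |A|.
K = |A + A| / |A| = 6/3 = 2

Enumerate A + A = {a + b : a, b ∈ A}. With |A| = 3, there are |A|^2 = 9 ordered sum pairs; collecting distinct values, A + A = {-24, -18, -12, -8, -2, 8}, so |A + A| = 6. Thus K = 6/3 = 2. For comparison, the minimum possible |A + A| over all 3-element sets is 2·3 − 1 = 5 (so min K = 5/3), attained only by arithmetic progressions.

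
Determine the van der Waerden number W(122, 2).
W(122, 2) = 122 + 1 = 123

A 2-term AP is any pair of integers, so a monochromatic 2-AP exists iff some colour is used at least twice. With 122 colours, the colouring i ↦ i on {1, ..., 122} uses each colour once, avoiding any monochromatic pair, so W(122, 2) > 122. For {1, ..., 123}, pigeonhole forces two integers of the same colour, which form a monochromatic 2-AP. Hence W(122, 2) = 123.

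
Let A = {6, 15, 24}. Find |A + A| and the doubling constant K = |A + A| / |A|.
K = |A + A| / |A| = 5/3

Enumerate A + A = {a + b : a, b ∈ A}. With |A| = 3, there are |A|^2 = 9 ordered sum pairs; collecting distinct values, A + A = {12, 21, 30, 39, 48}, so |A + A| = 5. Thus K = 5/3. Here |A + A| = 2|A| − 1 = 5, the minimum possible — so K = 5/3 is minimal, which holds iff A is an arithmetic progression.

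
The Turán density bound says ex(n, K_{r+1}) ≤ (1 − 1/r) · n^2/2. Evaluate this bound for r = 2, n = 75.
Turán density bound = (1/2) · 75^2/2 = 5625/4 ≈ 1406.25

Turán's theorem: ex(n, K_{r+1}) is achieved by the complete r-partite Turán graph T(n, r) with parts as balanced as possible, and is at most (1 − 1/r) · n^2/2. For r = 2, n = 75: the density bound is (1/2) · 5625/2 = 5625/4 ≈ 1406.25. The integer-valued extremum is e(T(75, 2)) = 1406, which is strictly less than the density bound 5625/4 since 2 ∤ 75 (the parts of T(75, 2) cannot all be equal).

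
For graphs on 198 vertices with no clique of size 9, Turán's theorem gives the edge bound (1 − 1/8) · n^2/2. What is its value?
Turán density bound = (7/8) · 198^2/2 = 68607/4 ≈ 17151.75

Turán's theorem: ex(n, K_{r+1}) is achieved by the complete r-partite Turán graph T(n, r) with parts as balanced as possible, and is at most (1 − 1/r) · n^2/2. For r = 8, n = 198: the density bound is (7/8) · 39204/2 = 68607/4 ≈ 17151.75. The integer-valued extremum is e(T(198, 8)) = 17151, which is strictly less than the density bound 68607/4 since 8 ∤ 198 (the parts of T(198, 8) cannot all be equal).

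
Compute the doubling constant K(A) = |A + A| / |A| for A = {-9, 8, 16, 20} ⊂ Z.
K = |A + A| / |A| = 10/4 = 5/2

Enumerate A + A = {a + b : a, b ∈ A}. With |A| = 4, there are |A|^2 = 16 ordered sum pairs; collecting distinct values, A + A = {-18, -1, 7, 11, 16, 24, 28, 32, 36, 40}, so |A + A| = 10. Thus K = 10/4 = 5/2. For comparison, the minimum possible |A + A| over all 4-element sets is 2·4 − 1 = 7 (so min K = 7/4), attained only by arithmetic progressions.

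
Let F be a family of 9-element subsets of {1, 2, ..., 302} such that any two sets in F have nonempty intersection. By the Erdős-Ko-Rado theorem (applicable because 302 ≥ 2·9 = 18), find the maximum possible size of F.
max |F| = C(301, 8) = 1521500803497675

Erdős-Ko-Rado (1961): when n ≥ 2k, max |F| = C(n−1, k−1). The bound is attained by the star {A : i ∈ A} for any fixed i ∈ [n]. Here C(302−1, 9−1) = C(301, 8) = 1521500803497675.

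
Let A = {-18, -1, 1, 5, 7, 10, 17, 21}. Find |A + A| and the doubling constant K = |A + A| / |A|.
K = |A + A| / |A| = 33/8

Enumerate A + A = {a + b : a, b ∈ A}. With |A| = 8, there are |A|^2 = 64 ordered sum pairs; collecting distinct values, A + A = {-36, -19, -17, -13, -11, -8, -2, -1, 0, 2, 3, 4, 6, 8, 9, 10, 11, 12, 14, 15, 16, 17, 18, 20, 22, 24, 26, 27, 28, 31, 34, 38, 42}, so |A + A| = 33. Thus K = 33/8. For comparison, the minimum possible |A + A| over all 8-element sets is 2·8 − 1 = 15 (so min K = 15/8), attained only by arithmetic progressions.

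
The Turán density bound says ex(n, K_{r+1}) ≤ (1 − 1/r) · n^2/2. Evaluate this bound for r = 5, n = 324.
Turán density bound = (4/5) · 324^2/2 = 209952/5 ≈ 41990.4

Turán's theorem: ex(n, K_{r+1}) is achieved by the complete r-partite Turán graph T(n, r) with parts as balanced as possible, and is at most (1 − 1/r) · n^2/2. For r = 5, n = 324: the density bound is (4/5) · 104976/2 = 209952/5 ≈ 41990.4. The integer-valued extremum is e(T(324, 5)) = 41990, which is strictly less than the density bound 209952/5 since 5 ∤ 324 (the parts of T(324, 5) cannot all be equal).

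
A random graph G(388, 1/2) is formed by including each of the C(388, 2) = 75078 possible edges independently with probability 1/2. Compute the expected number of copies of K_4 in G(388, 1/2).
E[# K_4] = C(388, 4) · (1/2)^C(4, 2) = 929778465 / 2^6 = 14527788.515625

For each 4-subset S of vertices (there are C(388, 4) = 929778465 such S), let X_S = 1 if S induces a K_4 (all C(4, 2) = 6 edges present). Then P(X_S = 1) = (1/2)^6 = 1/64. By linearity of expectation, E[# K_4] = C(388, 4) · (1/2)^6 = 929778465 / 64 = 14527788.515625.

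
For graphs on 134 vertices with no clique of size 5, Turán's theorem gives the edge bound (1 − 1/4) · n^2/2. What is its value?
Turán density bound = (3/4) · 134^2/2 = 13467/2 ≈ 6733.5

Turán's theorem: ex(n, K_{r+1}) is achieved by the complete r-partite Turán graph T(n, r) with parts as balanced as possible, and is at most (1 − 1/r) · n^2/2. For r = 4, n = 134: the density bound is (3/4) · 17956/2 = 13467/2 ≈ 6733.5. The integer-valued extremum is e(T(134, 4)) = 6733, which is strictly less than the density bound 13467/2 since 4 ∤ 134 (the parts of T(134, 4) cannot all be equal).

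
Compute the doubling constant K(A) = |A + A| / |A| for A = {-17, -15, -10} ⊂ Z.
K = |A + A| / |A| = 6/3 = 2

Enumerate A + A = {a + b : a, b ∈ A}. With |A| = 3, there are |A|^2 = 9 ordered sum pairs; collecting distinct values, A + A = {-34, -32, -30, -27, -25, -20}, so |A + A| = 6. Thus K = 6/3 = 2. For comparison, the minimum possible |A + A| over all 3-element sets is 2·3 − 1 = 5 (so min K = 5/3), attained only by arithmetic progressions.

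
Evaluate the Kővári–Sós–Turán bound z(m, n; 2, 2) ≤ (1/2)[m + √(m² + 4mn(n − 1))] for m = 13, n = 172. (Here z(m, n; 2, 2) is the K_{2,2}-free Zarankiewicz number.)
z(13, 172; 2, 2) ≤ (1/2)[13 + √(13² + 4·13·172·171)] = (1/2)[13 + √1529593] = 624.8836

Kővári–Sós–Turán: let r_1, ..., r_13 be the row sums and z = Σ r_i the total number of 1s. Each pair of columns can share at most one row with both entries 1 (else a 2×2 all-ones block appears), so Σ_i C(r_i, 2) ≤ C(172, 2) = 14706. By convexity Σ_i C(r_i, 2) ≥ 13·C(z/13, 2) = z(z − 13)/(2·13), giving z² − 13z − 13·172·171 ≤ 0 and hence z ≤ (1/2)[13 + √(169 + 4·382356)] = (1/2)[13 + √1529593] ≈ (1/2)(13 + 1236.7672) = 624.8836.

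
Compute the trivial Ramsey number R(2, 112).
R(2, 112) = 112

R(2, k) = k for all k ≥ 2: in a 2-colouring of K_k, either some edge is red (a red K_2) or all edges are blue (a blue K_k). And K_{111} coloured all-blue has no blue K_112, so R(2, 112) > 111. Hence R(2, 112) = 112.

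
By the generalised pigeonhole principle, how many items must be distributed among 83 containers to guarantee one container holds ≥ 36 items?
n = (36 − 1)·83 + 1 = 2906

By the generalised pigeonhole principle, to guarantee some box contains ≥ r objects we need more than (r − 1) · k objects total. Threshold: n = (r − 1) · k + 1. With r = 36 and k = 83: n = 35 · 83 + 1 = 2905 + 1 = 2906. For n = 2905 = 35 · 83, we can put exactly 35 objects in every box, avoiding 36 in any single one — so 2906 is tight.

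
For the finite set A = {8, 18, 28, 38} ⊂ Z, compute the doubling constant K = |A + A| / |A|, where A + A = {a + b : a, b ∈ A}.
K = |A + A| / |A| = 7/4

Enumerate A + A = {a + b : a, b ∈ A}. With |A| = 4, there are |A|^2 = 16 ordered sum pairs; collecting distinct values, A + A = {16, 26, 36, 46, 56, 66, 76}, so |A + A| = 7. Thus K = 7/4. Here |A + A| = 2|A| − 1 = 7, the minimum possible — so K = 7/4 is minimal, which holds iff A is an arithmetic progression.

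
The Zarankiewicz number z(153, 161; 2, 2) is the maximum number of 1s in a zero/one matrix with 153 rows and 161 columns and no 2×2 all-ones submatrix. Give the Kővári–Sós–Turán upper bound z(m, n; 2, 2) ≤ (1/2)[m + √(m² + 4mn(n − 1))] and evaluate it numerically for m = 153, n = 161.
z(153, 161; 2, 2) ≤ (1/2)[153 + √(153² + 4·153·161·160)] = (1/2)[153 + √15788529] = 2063.2391

Kővári–Sós–Turán: let r_1, ..., r_153 be the row sums and z = Σ r_i the total number of 1s. Each pair of columns can share at most one row with both entries 1 (else a 2×2 all-ones block appears), so Σ_i C(r_i, 2) ≤ C(161, 2) = 12880. By convexity Σ_i C(r_i, 2) ≥ 153·C(z/153, 2) = z(z − 153)/(2·153), giving z² − 153z − 153·161·160 ≤ 0 and hence z ≤ (1/2)[153 + √(23409 + 4·3941280)] = (1/2)[153 + √15788529] ≈ (1/2)(153 + 3973.4782) = 2063.2391.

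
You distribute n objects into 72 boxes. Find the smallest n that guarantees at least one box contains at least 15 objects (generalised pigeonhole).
n = (15 − 1)·72 + 1 = 1009

By the generalised pigeonhole principle, to guarantee some box contains ≥ r objects we need more than (r − 1) · k objects total. Threshold: n = (r − 1) · k + 1. With r = 15 and k = 72: n = 14 · 72 + 1 = 1008 + 1 = 1009. For n = 1008 = 14 · 72, we can put exactly 14 objects in every box, avoiding 15 in any single one — so 1009 is tight.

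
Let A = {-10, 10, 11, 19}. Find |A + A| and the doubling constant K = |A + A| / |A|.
K = |A + A| / |A| = 10/4 = 5/2

Enumerate A + A = {a + b : a, b ∈ A}. With |A| = 4, there are |A|^2 = 16 ordered sum pairs; collecting distinct values, A + A = {-20, 0, 1, 9, 20, 21, 22, 29, 30, 38}, so |A + A| = 10. Thus K = 10/4 = 5/2. For comparison, the minimum possible |A + A| over all 4-element sets is 2·4 − 1 = 7 (so min K = 7/4), attained only by arithmetic progressions.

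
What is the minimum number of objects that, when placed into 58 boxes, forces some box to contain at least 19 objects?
n = (19 − 1)·58 + 1 = 1045

By the generalised pigeonhole principle, to guarantee some box contains ≥ r objects we need more than (r − 1) · k objects total. Threshold: n = (r − 1) · k + 1. With r = 19 and k = 58: n = 18 · 58 + 1 = 1044 + 1 = 1045. For n = 1044 = 18 · 58, we can put exactly 18 objects in every box, avoiding 19 in any single one — so 1045 is tight.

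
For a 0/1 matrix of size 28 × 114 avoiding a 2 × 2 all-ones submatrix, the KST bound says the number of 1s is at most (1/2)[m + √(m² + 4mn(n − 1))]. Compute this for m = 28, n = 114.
z(28, 114; 2, 2) ≤ (1/2)[28 + √(28² + 4·28·114·113)] = (1/2)[28 + √1443568] = 614.7429

Kővári–Sós–Turán: let r_1, ..., r_28 be the row sums and z = Σ r_i the total number of 1s. Each pair of columns can share at most one row with both entries 1 (else a 2×2 all-ones block appears), so Σ_i C(r_i, 2) ≤ C(114, 2) = 6441. By convexity Σ_i C(r_i, 2) ≥ 28·C(z/28, 2) = z(z − 28)/(2·28), giving z² − 28z − 28·114·113 ≤ 0 and hence z ≤ (1/2)[28 + √(784 + 4·360696)] = (1/2)[28 + √1443568] ≈ (1/2)(28 + 1201.4857) = 614.7429.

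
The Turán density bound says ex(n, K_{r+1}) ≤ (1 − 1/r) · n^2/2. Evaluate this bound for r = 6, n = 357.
Turán density bound = (5/6) · 357^2/2 = 212415/4 ≈ 53103.75

Turán's theorem: ex(n, K_{r+1}) is achieved by the complete r-partite Turán graph T(n, r) with parts as balanced as possible, and is at most (1 − 1/r) · n^2/2. For r = 6, n = 357: the density bound is (5/6) · 127449/2 = 212415/4 ≈ 53103.75. The integer-valued extremum is e(T(357, 6)) = 53103, which is strictly less than the density bound 212415/4 since 6 ∤ 357 (the parts of T(357, 6) cannot all be equal).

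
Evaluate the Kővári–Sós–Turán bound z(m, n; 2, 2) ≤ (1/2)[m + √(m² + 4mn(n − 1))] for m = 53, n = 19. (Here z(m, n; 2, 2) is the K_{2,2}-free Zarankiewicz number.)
z(53, 19; 2, 2) ≤ (1/2)[53 + √(53² + 4·53·19·18)] = (1/2)[53 + √75313] = 163.7161

Kővári–Sós–Turán: let r_1, ..., r_53 be the row sums and z = Σ r_i the total number of 1s. Each pair of columns can share at most one row with both entries 1 (else a 2×2 all-ones block appears), so Σ_i C(r_i, 2) ≤ C(19, 2) = 171. By convexity Σ_i C(r_i, 2) ≥ 53·C(z/53, 2) = z(z − 53)/(2·53), giving z² − 53z − 53·19·18 ≤ 0 and hence z ≤ (1/2)[53 + √(2809 + 4·18126)] = (1/2)[53 + √75313] ≈ (1/2)(53 + 274.4321) = 163.7161.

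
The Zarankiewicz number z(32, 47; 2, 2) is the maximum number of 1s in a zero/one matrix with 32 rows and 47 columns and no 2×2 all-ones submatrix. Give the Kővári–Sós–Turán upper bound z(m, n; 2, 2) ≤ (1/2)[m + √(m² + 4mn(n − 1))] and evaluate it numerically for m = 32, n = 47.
z(32, 47; 2, 2) ≤ (1/2)[32 + √(32² + 4·32·47·46)] = (1/2)[32 + √277760] = 279.5147

Kővári–Sós–Turán: let r_1, ..., r_32 be the row sums and z = Σ r_i the total number of 1s. Each pair of columns can share at most one row with both entries 1 (else a 2×2 all-ones block appears), so Σ_i C(r_i, 2) ≤ C(47, 2) = 1081. By convexity Σ_i C(r_i, 2) ≥ 32·C(z/32, 2) = z(z − 32)/(2·32), giving z² − 32z − 32·47·46 ≤ 0 and hence z ≤ (1/2)[32 + √(1024 + 4·69184)] = (1/2)[32 + √277760] ≈ (1/2)(32 + 527.0294) = 279.5147.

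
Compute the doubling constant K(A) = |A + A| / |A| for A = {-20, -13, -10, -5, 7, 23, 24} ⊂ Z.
K = |A + A| / |A| = 27/7

Enumerate A + A = {a + b : a, b ∈ A}. With |A| = 7, there are |A|^2 = 49 ordered sum pairs; collecting distinct values, A + A = {-40, -33, -30, -26, -25, -23, -20, -18, -15, -13, -10, -6, -3, 2, 3, 4, 10, 11, 13, 14, 18, 19, 30, 31, 46, 47, 48}, so |A + A| = 27. Thus K = 27/7. For comparison, the minimum possible |A + A| over all 7-element sets is 2·7 − 1 = 13 (so min K = 13/7), attained only by arithmetic progressions.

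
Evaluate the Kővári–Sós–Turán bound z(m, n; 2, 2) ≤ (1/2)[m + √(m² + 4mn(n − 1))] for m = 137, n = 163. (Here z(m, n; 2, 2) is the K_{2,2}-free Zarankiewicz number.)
z(137, 163; 2, 2) ≤ (1/2)[137 + √(137² + 4·137·163·162)] = (1/2)[137 + √14489257] = 1971.7378

Kővári–Sós–Turán: let r_1, ..., r_137 be the row sums and z = Σ r_i the total number of 1s. Each pair of columns can share at most one row with both entries 1 (else a 2×2 all-ones block appears), so Σ_i C(r_i, 2) ≤ C(163, 2) = 13203. By convexity Σ_i C(r_i, 2) ≥ 137·C(z/137, 2) = z(z − 137)/(2·137), giving z² − 137z − 137·163·162 ≤ 0 and hence z ≤ (1/2)[137 + √(18769 + 4·3617622)] = (1/2)[137 + √14489257] ≈ (1/2)(137 + 3806.4757) = 1971.7378.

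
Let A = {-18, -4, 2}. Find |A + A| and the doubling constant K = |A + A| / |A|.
K = |A + A| / |A| = 6/3 = 2

Enumerate A + A = {a + b : a, b ∈ A}. With |A| = 3, there are |A|^2 = 9 ordered sum pairs; collecting distinct values, A + A = {-36, -22, -16, -8, -2, 4}, so |A + A| = 6. Thus K = 6/3 = 2. For comparison, the minimum possible |A + A| over all 3-element sets is 2·3 − 1 = 5 (so min K = 5/3), attained only by arithmetic progressions.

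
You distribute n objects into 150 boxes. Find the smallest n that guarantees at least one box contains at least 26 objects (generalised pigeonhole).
n = (26 − 1)·150 + 1 = 3751

By the generalised pigeonhole principle, to guarantee some box contains ≥ r objects we need more than (r − 1) · k objects total. Threshold: n = (r − 1) · k + 1. With r = 26 and k = 150: n = 25 · 150 + 1 = 3750 + 1 = 3751. For n = 3750 = 25 · 150, we can put exactly 25 objects in every box, avoiding 26 in any single one — so 3751 is tight.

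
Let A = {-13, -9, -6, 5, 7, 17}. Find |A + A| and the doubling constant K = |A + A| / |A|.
K = |A + A| / |A| = 21/6 = 7/2

Enumerate A + A = {a + b : a, b ∈ A}. With |A| = 6, there are |A|^2 = 36 ordered sum pairs; collecting distinct values, A + A = {-26, -22, -19, -18, -15, -12, -8, -6, -4, -2, -1, 1, 4, 8, 10, 11, 12, 14, 22, 24, 34}, so |A + A| = 21. Thus K = 21/6 = 7/2. For comparison, the minimum possible |A + A| over all 6-element sets is 2·6 − 1 = 11 (so min K = 11/6), attained only by arithmetic progressions.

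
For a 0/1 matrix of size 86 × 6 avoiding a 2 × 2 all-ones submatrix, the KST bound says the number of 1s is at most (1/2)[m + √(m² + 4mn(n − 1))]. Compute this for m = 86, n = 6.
z(86, 6; 2, 2) ≤ (1/2)[86 + √(86² + 4·86·6·5)] = (1/2)[86 + √17716] = 109.5507

Kővári–Sós–Turán: let r_1, ..., r_86 be the row sums and z = Σ r_i the total number of 1s. Each pair of columns can share at most one row with both entries 1 (else a 2×2 all-ones block appears), so Σ_i C(r_i, 2) ≤ C(6, 2) = 15. By convexity Σ_i C(r_i, 2) ≥ 86·C(z/86, 2) = z(z − 86)/(2·86), giving z² − 86z − 86·6·5 ≤ 0 and hence z ≤ (1/2)[86 + √(7396 + 4·2580)] = (1/2)[86 + √17716] ≈ (1/2)(86 + 133.1015) = 109.5507.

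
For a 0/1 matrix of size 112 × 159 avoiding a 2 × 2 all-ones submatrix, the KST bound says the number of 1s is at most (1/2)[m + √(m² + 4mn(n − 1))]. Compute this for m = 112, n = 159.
z(112, 159; 2, 2) ≤ (1/2)[112 + √(112² + 4·112·159·158)] = (1/2)[112 + √11267200] = 1734.3325

Kővári–Sós–Turán: let r_1, ..., r_112 be the row sums and z = Σ r_i the total number of 1s. Each pair of columns can share at most one row with both entries 1 (else a 2×2 all-ones block appears), so Σ_i C(r_i, 2) ≤ C(159, 2) = 12561. By convexity Σ_i C(r_i, 2) ≥ 112·C(z/112, 2) = z(z − 112)/(2·112), giving z² − 112z − 112·159·158 ≤ 0 and hence z ≤ (1/2)[112 + √(12544 + 4·2813664)] = (1/2)[112 + √11267200] ≈ (1/2)(112 + 3356.665) = 1734.3325.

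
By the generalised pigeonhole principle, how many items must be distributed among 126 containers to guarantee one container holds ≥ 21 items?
n = (21 − 1)·126 + 1 = 2521

By the generalised pigeonhole principle, to guarantee some box contains ≥ r objects we need more than (r − 1) · k objects total. Threshold: n = (r − 1) · k + 1. With r = 21 and k = 126: n = 20 · 126 + 1 = 2520 + 1 = 2521. For n = 2520 = 20 · 126, we can put exactly 20 objects in every box, avoiding 21 in any single one — so 2521 is tight.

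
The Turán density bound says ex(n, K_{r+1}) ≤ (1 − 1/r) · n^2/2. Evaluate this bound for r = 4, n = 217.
Turán density bound = (3/4) · 217^2/2 = 141267/8 ≈ 17658.375

Turán's theorem: ex(n, K_{r+1}) is achieved by the complete r-partite Turán graph T(n, r) with parts as balanced as possible, and is at most (1 − 1/r) · n^2/2. For r = 4, n = 217: the density bound is (3/4) · 47089/2 = 141267/8 ≈ 17658.375. The integer-valued extremum is e(T(217, 4)) = 17658, which is strictly less than the density bound 141267/8 since 4 ∤ 217 (the parts of T(217, 4) cannot all be equal).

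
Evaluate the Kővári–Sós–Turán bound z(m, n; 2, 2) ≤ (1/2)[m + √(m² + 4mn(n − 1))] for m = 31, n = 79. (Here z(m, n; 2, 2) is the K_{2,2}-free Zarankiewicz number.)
z(31, 79; 2, 2) ≤ (1/2)[31 + √(31² + 4·31·79·78)] = (1/2)[31 + √765049] = 452.8354

Kővári–Sós–Turán: let r_1, ..., r_31 be the row sums and z = Σ r_i the total number of 1s. Each pair of columns can share at most one row with both entries 1 (else a 2×2 all-ones block appears), so Σ_i C(r_i, 2) ≤ C(79, 2) = 3081. By convexity Σ_i C(r_i, 2) ≥ 31·C(z/31, 2) = z(z − 31)/(2·31), giving z² − 31z − 31·79·78 ≤ 0 and hence z ≤ (1/2)[31 + √(961 + 4·191022)] = (1/2)[31 + √765049] ≈ (1/2)(31 + 874.6708) = 452.8354.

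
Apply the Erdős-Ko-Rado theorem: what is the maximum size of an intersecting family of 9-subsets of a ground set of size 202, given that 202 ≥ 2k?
max |F| = C(201, 8) = 57382892391825

The Erdős-Ko-Rado theorem states: for n ≥ 2k, an intersecting family of k-subsets of an n-element set has size at most C(n − 1, k − 1), with equality for 'star' families {A ⊆ [n] : |A| = k, i ∈ A} (fix an element i). For n = 202, k = 9: C(201, 8) = 57382892391825.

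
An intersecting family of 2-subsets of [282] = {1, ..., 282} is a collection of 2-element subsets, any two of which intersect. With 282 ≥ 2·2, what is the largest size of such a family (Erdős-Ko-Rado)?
max |F| = C(281, 1) = 281

Erdős-Ko-Rado (1961): when n ≥ 2k, max |F| = C(n−1, k−1). The bound is attained by the star {A : i ∈ A} for any fixed i ∈ [n]. Here C(282−1, 2−1) = C(281, 1) = 281.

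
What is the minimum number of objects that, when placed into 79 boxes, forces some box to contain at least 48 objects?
n = (48 − 1)·79 + 1 = 3714

By the generalised pigeonhole principle, to guarantee some box contains ≥ r objects we need more than (r − 1) · k objects total. Threshold: n = (r − 1) · k + 1. With r = 48 and k = 79: n = 47 · 79 + 1 = 3713 + 1 = 3714. For n = 3713 = 47 · 79, we can put exactly 47 objects in every box, avoiding 48 in any single one — so 3714 is tight.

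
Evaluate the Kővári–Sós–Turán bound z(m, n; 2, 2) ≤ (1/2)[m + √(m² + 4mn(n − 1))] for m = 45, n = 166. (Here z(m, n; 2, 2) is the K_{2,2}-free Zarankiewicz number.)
z(45, 166; 2, 2) ≤ (1/2)[45 + √(45² + 4·45·166·165)] = (1/2)[45 + √4932225] = 1132.9307

Kővári–Sós–Turán: let r_1, ..., r_45 be the row sums and z = Σ r_i the total number of 1s. Each pair of columns can share at most one row with both entries 1 (else a 2×2 all-ones block appears), so Σ_i C(r_i, 2) ≤ C(166, 2) = 13695. By convexity Σ_i C(r_i, 2) ≥ 45·C(z/45, 2) = z(z − 45)/(2·45), giving z² − 45z − 45·166·165 ≤ 0 and hence z ≤ (1/2)[45 + √(2025 + 4·1232550)] = (1/2)[45 + √4932225] ≈ (1/2)(45 + 2220.8613) = 1132.9307.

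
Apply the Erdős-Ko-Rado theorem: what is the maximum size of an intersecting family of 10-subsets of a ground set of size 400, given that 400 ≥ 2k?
max |F| = C(399, 9) = 644951890065388829

Erdős-Ko-Rado (1961): when n ≥ 2k, max |F| = C(n−1, k−1). The bound is attained by the star {A : i ∈ A} for any fixed i ∈ [n]. Here C(400−1, 10−1) = C(399, 9) = 644951890065388829.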